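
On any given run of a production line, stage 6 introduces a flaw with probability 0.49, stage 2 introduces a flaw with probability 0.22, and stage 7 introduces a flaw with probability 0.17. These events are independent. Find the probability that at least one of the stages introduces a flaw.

P(none) = (1 − 0.49) × (1 − 0.22) × (1 − 0.17) = 0.51 × 0.78 × 0.83 = 0.330174
P(at least one) = 1 − 0.330174 = 0.669826

0.669826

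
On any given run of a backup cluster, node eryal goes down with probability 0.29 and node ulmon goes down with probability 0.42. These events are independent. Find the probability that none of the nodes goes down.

0.4118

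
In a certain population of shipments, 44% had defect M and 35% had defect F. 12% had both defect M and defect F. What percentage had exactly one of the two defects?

55%

P(exactly one) = 44 + 35 − 2·12 = 55%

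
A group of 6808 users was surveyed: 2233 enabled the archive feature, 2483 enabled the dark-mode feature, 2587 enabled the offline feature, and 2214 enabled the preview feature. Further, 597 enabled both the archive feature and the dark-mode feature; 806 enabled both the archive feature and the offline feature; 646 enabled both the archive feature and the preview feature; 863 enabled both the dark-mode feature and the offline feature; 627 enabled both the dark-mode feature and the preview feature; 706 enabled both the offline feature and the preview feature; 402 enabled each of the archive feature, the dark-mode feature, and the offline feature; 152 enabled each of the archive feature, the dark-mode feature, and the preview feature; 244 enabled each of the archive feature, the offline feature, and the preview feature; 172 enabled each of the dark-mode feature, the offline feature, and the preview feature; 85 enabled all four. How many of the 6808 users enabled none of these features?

651

By inclusion–exclusion:
|at least one| = 2233 + 2483 + 2587 + 2214 − 597 − 806 − 646 − 863 − 627 − 706 + 402 + 152 + 244 + 172 − 85 = 6157
None: 6808 − 6157 = 651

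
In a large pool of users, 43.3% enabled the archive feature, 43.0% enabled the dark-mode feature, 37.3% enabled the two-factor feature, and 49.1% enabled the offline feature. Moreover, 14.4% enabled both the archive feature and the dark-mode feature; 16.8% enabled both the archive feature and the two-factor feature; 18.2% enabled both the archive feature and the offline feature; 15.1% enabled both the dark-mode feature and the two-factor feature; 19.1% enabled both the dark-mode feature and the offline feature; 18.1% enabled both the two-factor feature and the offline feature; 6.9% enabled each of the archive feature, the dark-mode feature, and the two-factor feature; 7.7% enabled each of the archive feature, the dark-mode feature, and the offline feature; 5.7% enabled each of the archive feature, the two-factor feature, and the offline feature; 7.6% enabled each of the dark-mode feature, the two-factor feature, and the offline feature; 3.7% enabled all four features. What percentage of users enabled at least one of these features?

95.2%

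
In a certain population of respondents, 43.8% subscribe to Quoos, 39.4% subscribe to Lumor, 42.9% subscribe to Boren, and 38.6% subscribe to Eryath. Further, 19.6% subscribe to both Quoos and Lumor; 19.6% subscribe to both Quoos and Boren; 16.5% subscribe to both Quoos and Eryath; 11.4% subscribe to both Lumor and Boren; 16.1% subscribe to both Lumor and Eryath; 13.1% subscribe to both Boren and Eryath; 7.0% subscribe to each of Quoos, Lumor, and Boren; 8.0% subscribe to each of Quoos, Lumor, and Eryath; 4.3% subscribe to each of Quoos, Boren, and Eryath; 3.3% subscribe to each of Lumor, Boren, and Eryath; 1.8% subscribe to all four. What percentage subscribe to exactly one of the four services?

32.7%

Using the inclusion–exclusion count for exactly one event:
P(exactly one) = 43.8 + 39.4 + 42.9 + 38.6 − 2·19.6 − 2·19.6 − 2·16.5 − 2·11.4 − 2·16.1 − 2·13.1 + 3·7.0 + 3·8.0 + 3·4.3 + 3·3.3 − 4·1.8 = 32.7%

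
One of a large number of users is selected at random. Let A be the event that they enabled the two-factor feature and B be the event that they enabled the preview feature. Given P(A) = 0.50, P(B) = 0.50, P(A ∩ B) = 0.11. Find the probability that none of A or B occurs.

0.11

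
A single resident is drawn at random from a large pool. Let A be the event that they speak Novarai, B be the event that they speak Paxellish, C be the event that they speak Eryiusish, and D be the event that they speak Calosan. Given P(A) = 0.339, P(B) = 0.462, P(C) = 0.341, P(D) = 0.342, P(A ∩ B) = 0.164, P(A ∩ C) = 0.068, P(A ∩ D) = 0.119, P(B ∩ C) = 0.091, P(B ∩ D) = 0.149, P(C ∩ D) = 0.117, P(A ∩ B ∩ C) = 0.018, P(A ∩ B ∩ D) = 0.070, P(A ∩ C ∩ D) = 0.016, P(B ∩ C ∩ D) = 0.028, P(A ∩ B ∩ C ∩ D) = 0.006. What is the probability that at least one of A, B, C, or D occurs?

Apply inclusion-exclusion:
P(A ∪ B ∪ C ∪ D) = 0.339 + 0.462 + 0.341 + 0.342 − 0.164 − 0.068 − 0.119 − 0.091 − 0.149 − 0.117 + 0.018 + 0.070 + 0.016 + 0.028 − 0.006 = 0.902

0.902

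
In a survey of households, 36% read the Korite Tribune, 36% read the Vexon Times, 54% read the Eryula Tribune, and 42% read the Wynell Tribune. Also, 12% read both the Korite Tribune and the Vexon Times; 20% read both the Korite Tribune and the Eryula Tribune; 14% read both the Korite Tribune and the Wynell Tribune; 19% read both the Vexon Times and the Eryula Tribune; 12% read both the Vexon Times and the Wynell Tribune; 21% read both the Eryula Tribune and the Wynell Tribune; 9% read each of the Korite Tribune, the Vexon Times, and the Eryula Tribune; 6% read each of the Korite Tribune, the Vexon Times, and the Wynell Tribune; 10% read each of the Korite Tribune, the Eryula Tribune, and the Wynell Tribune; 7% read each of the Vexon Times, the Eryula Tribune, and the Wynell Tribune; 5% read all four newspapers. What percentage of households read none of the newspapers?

By inclusion-exclusion,
P(union) = 36 + 36 + 54 + 42 − 12 − 20 − 14 − 19 − 12 − 21 + 9 + 6 + 10 + 7 − 5 = 97%
P(none) = 100% − 97% = 3%

3%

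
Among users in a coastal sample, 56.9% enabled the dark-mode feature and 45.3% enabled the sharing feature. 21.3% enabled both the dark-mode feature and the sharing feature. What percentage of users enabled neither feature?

19.1%

P(≥1) = 56.9 + 45.3 − 21.3 = 80.9%
P(none) = 100% − 80.9% = 19.1%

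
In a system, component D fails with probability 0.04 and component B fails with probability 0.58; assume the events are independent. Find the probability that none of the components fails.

0.4032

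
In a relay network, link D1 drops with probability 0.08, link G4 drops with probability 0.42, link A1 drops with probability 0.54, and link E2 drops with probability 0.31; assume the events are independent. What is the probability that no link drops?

P(none) = (1 − 0.08) × (1 − 0.42) × (1 − 0.54) × (1 − 0.31) = 0.92 × 0.58 × 0.46 × 0.69 = 0.16936464

0.16936464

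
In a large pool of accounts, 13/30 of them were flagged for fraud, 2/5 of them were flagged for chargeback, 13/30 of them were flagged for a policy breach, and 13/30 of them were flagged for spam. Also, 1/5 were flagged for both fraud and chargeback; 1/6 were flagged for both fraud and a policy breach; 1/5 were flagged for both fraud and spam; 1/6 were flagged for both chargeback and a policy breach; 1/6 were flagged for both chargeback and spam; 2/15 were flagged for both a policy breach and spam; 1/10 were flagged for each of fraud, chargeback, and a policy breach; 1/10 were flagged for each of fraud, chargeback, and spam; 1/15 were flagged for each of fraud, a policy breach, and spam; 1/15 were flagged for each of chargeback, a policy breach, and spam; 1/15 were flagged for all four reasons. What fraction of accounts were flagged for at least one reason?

14/15

Apply inclusion-exclusion:
P(at least one) = 13/30 + 2/5 + 13/30 + 13/30 − 1/5 − 1/6 − 1/5 − 1/6 − 1/6 − 2/15 + 1/10 + 1/10 + 1/15 + 1/15 − 1/15 = 14/15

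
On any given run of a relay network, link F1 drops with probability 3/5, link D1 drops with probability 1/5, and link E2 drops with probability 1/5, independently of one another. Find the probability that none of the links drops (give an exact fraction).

32/125

P(none) = (1 − 3/5) × (1 − 1/5) × (1 − 1/5) = 2/5 × 4/5 × 4/5 = 32/125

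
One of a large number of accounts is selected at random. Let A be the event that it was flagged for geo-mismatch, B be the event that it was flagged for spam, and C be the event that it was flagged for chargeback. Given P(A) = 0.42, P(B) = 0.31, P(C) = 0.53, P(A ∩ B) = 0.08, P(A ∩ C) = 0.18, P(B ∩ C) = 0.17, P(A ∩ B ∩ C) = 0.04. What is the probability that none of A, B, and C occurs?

0.13

By inclusion-exclusion,
P(A ∪ B ∪ C) = 0.42 + 0.31 + 0.53 − 0.08 − 0.18 − 0.17 + 0.04 = 0.87
P(none) = 1 − 0.87 = 0.13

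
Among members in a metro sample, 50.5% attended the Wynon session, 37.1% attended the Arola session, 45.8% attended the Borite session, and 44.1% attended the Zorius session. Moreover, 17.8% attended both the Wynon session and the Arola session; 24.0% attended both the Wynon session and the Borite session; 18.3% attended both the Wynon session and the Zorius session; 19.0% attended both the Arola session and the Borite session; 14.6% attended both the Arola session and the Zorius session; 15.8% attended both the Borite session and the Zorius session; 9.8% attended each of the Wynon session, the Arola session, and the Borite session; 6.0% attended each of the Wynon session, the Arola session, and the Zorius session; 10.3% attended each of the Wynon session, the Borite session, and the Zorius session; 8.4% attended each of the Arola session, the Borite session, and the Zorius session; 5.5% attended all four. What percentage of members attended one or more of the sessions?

97.0%

P(at least one) = 50.5 + 37.1 + 45.8 + 44.1 − 17.8 − 24.0 − 18.3 − 19.0 − 14.6 − 15.8 + 9.8 + 6.0 + 10.3 + 8.4 − 5.5 = 97.0%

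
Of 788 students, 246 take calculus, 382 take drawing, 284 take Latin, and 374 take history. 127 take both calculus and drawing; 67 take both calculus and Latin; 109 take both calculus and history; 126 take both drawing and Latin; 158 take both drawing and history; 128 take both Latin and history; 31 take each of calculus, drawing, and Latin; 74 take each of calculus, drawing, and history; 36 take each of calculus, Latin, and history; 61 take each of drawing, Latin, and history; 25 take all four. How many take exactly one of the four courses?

362

|exactly one| = 246 + 382 + 284 + 374 − 2·127 − 2·67 − 2·109 − 2·126 − 2·158 − 2·128 + 3·31 + 3·74 + 3·36 + 3·61 − 4·25 = 362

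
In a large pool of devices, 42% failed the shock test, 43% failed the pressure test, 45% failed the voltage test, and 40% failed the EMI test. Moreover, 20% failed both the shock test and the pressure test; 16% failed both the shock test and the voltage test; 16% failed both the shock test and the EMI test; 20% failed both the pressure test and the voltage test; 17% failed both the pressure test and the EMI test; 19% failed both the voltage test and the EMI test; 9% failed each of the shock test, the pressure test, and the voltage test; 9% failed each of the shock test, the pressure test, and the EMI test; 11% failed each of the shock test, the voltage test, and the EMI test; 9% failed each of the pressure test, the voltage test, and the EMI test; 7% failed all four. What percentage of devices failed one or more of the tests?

93%

P(at least one) = 42 + 43 + 45 + 40 − 20 − 16 − 16 − 20 − 17 − 19 + 9 + 9 + 11 + 9 − 7 = 93%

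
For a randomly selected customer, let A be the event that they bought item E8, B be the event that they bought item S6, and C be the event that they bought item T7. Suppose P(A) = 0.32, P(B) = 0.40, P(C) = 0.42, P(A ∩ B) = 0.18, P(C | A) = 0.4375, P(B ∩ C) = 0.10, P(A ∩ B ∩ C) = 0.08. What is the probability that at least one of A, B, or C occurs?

P(A ∩ C) = P(A)·P(C|A) = 0.32 × 0.4375 = 0.14
Inclusion–exclusion gives
P(A ∪ B ∪ C) = 0.32 + 0.40 + 0.42 − 0.18 − 0.14 − 0.10 + 0.08 = 0.80

0.80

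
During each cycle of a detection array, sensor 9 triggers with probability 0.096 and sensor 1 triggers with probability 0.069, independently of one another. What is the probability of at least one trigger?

0.158376

P(none) = (1 − 0.096) × (1 − 0.069) = 0.904 × 0.931 = 0.841624
P(at least one) = 1 − 0.841624 = 0.158376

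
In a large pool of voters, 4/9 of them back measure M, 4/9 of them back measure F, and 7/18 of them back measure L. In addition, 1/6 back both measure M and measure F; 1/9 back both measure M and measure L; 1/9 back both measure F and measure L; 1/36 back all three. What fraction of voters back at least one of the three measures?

By inclusion-exclusion,
P(at least one) = 4/9 + 4/9 + 7/18 − 1/6 − 1/9 − 1/9 + 1/36 = 11/12

11/12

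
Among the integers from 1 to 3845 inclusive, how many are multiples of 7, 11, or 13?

By inclusion–exclusion:
549 + 349 + 295 − 49 − 42 − 26 + 3 = 1079

1079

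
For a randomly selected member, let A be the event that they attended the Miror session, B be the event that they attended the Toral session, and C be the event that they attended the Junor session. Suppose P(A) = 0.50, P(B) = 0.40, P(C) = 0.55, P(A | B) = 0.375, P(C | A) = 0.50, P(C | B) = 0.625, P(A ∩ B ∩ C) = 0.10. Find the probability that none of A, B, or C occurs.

0.10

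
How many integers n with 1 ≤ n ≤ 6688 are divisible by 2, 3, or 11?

4662

By inclusion-exclusion,
floor(6688/2) + floor(6688/3) + floor(6688/11) − floor(6688/6) − floor(6688/22) − floor(6688/33) + floor(6688/66) = 3344 + 2229 + 608 − 1114 − 304 − 202 + 101 = 4662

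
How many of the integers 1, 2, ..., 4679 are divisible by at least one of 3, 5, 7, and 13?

Inclusion–exclusion gives
1559 + 935 + 668 + 359 − 311 − 222 − 119 − 133 − 71 − 51 + 44 + 23 + 17 + 10 − 3 = 2705

2705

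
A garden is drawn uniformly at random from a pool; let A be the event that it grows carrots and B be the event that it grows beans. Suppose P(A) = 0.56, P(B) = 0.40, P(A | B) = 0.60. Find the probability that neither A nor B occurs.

P(A ∩ B) = P(B)·P(A|B) = 0.40 × 0.60 = 0.24
P(A ∪ B) = 0.56 + 0.40 − 0.24 = 0.72
P(none) = 1 − 0.72 = 0.28

0.28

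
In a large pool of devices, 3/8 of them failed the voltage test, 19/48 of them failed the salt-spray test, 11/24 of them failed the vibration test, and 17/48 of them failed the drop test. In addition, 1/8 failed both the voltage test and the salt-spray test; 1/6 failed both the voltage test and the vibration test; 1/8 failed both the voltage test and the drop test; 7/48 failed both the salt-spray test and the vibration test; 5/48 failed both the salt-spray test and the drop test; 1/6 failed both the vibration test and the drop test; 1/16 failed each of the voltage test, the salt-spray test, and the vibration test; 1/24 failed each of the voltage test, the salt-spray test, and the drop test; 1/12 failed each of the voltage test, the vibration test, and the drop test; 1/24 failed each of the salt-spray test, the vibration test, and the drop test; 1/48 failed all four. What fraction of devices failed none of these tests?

1/24

Inclusion–exclusion gives
P(≥1) = 3/8 + 19/48 + 11/24 + 17/48 − 1/8 − 1/6 − 1/8 − 7/48 − 5/48 − 1/6 + 1/16 + 1/24 + 1/12 + 1/24 − 1/48 = 23/24
P(none) = 1 − 23/24 = 1/24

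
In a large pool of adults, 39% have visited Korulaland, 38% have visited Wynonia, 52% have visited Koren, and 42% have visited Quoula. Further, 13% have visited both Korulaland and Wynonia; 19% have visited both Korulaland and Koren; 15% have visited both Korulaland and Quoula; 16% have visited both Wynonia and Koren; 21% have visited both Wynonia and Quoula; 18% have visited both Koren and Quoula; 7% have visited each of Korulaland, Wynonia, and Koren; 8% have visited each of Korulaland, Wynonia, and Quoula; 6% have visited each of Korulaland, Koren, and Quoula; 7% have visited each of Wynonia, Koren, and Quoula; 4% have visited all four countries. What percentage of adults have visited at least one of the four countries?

93%

Inclusion–exclusion gives
P(at least one) = 39 + 38 + 52 + 42 − 13 − 19 − 15 − 16 − 21 − 18 + 7 + 8 + 6 + 7 − 4 = 93%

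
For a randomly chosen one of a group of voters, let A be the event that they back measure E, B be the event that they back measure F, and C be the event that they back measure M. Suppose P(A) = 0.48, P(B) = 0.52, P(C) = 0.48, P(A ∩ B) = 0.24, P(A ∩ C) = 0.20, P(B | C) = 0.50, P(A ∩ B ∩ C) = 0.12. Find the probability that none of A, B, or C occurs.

P(B ∩ C) = P(C)·P(B|C) = 0.48 × 0.50 = 0.24
P(A ∪ B ∪ C) = 0.48 + 0.52 + 0.48 − 0.24 − 0.20 − 0.24 + 0.12 = 0.92
P(none) = 1 − 0.92 = 0.08

0.08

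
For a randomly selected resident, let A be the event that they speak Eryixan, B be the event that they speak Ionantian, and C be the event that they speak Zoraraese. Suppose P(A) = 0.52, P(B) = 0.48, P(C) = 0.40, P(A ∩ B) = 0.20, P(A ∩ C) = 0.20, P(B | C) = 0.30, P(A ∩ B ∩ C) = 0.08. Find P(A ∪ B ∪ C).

0.96

P(B ∩ C) = P(C)·P(B|C) = 0.40 × 0.30 = 0.12
Apply inclusion-exclusion:
P(A ∪ B ∪ C) = 0.52 + 0.48 + 0.40 − 0.20 − 0.20 − 0.12 + 0.08 = 0.96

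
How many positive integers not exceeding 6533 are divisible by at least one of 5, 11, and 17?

2061

1306 + 593 + 384 − 118 − 76 − 34 + 6 = 2061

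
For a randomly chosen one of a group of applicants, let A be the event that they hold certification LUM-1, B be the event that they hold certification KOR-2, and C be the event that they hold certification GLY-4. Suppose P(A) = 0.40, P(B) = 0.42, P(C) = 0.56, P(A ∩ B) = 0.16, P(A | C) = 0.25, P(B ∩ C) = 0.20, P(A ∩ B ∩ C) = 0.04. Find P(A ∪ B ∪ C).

0.92

P(A ∩ C) = P(C)·P(A|C) = 0.56 × 0.25 = 0.14
P(A ∪ B ∪ C) = 0.40 + 0.42 + 0.56 − 0.16 − 0.14 − 0.20 + 0.04 = 0.92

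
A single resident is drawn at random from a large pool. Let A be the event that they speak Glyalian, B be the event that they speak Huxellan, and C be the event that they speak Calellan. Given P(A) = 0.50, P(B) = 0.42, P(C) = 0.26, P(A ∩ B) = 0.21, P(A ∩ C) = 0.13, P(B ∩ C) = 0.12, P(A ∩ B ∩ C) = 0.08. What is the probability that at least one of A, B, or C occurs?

0.80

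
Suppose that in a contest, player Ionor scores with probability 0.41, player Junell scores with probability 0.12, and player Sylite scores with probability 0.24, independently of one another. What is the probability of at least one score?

0.605408

Since the events are independent, P(none) is the product of the individual non-occurrence probabilities.
P(none) = (1 − 0.41) × (1 − 0.12) × (1 − 0.24) = 0.59 × 0.88 × 0.76 = 0.394592
P(at least one) = 1 − 0.394592 = 0.605408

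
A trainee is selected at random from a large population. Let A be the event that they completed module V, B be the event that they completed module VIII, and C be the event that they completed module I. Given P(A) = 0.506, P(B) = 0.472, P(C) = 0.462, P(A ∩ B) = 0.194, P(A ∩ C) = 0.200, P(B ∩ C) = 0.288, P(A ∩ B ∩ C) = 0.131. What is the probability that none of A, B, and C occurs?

0.111

By inclusion-exclusion,
P(A ∪ B ∪ C) = 0.506 + 0.472 + 0.462 − 0.194 − 0.200 − 0.288 + 0.131 = 0.889
P(none) = 1 − 0.889 = 0.111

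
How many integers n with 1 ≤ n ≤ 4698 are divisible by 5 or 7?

1476

By inclusion-exclusion,
939 + 671 − 134 = 1476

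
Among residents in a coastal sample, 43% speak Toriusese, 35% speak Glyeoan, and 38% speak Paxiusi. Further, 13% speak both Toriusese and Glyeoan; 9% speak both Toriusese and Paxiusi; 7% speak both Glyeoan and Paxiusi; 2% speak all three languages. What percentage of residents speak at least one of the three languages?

89%

By inclusion–exclusion:
P(at least one) = 43 + 35 + 38 − 13 − 9 − 7 + 2 = 89%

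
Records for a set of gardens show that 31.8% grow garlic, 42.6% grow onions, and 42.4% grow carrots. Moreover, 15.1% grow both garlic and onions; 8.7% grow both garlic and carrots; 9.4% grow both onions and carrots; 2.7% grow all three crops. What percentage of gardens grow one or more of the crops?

86.3%

P(≥1) = 31.8 + 42.6 + 42.4 − 15.1 − 8.7 − 9.4 + 2.7 = 86.3%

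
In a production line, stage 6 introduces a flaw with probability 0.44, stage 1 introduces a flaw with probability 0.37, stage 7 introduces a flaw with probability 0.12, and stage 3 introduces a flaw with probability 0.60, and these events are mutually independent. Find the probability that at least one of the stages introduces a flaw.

Since the events are independent, P(none) is the product of the individual non-occurrence probabilities.
P(none) = (1 − 0.44) × (1 − 0.37) × (1 − 0.12) × (1 − 0.60) = 0.56 × 0.63 × 0.88 × 0.40 = 0.1241856
P(at least one) = 1 − 0.1241856 = 0.8758144

0.8758144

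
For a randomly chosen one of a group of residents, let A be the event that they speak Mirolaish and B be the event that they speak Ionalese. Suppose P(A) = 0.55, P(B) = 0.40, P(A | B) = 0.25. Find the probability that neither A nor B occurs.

P(A ∩ B) = P(B)·P(A|B) = 0.40 × 0.25 = 0.10
Using inclusion–exclusion:
P(A ∪ B) = 0.55 + 0.40 − 0.10 = 0.85
P(none) = 1 − 0.85 = 0.15

0.15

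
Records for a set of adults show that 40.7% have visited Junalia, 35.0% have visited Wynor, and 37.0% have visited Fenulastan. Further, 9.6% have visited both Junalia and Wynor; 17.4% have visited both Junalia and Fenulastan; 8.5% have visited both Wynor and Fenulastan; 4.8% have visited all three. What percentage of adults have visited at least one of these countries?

82.0%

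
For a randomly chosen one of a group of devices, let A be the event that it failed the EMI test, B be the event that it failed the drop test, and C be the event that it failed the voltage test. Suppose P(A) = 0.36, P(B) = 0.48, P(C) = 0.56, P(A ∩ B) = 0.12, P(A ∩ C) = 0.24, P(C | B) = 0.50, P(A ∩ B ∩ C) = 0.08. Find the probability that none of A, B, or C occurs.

0.12

P(B ∩ C) = P(B)·P(C|B) = 0.48 × 0.50 = 0.24
By inclusion-exclusion,
P(A ∪ B ∪ C) = 0.36 + 0.48 + 0.56 − 0.12 − 0.24 − 0.24 + 0.08 = 0.88
P(none) = 1 − 0.88 = 0.12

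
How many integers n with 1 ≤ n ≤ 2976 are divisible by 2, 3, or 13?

⌊2976/2⌋ + ⌊2976/3⌋ + ⌊2976/13⌋ − ⌊2976/6⌋ − ⌊2976/26⌋ − ⌊2976/39⌋ + ⌊2976/78⌋ = 1488 + 992 + 228 − 496 − 114 − 76 + 38 = 2060

2060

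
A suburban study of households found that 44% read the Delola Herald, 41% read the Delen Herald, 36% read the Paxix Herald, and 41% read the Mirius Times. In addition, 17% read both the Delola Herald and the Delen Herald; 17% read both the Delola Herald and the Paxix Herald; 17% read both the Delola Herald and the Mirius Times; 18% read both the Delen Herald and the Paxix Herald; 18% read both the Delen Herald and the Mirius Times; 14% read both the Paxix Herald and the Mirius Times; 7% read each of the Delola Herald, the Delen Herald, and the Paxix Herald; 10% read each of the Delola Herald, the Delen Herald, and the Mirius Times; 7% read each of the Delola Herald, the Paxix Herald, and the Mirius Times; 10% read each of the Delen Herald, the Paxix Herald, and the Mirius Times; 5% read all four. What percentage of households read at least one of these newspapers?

90%

By inclusion–exclusion:
P(at least one) = 44 + 41 + 36 + 41 − 17 − 17 − 17 − 18 − 18 − 14 + 7 + 10 + 7 + 10 − 5 = 90%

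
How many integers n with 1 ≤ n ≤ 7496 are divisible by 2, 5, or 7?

Inclusion–exclusion gives
⌊7496/2⌋ + ⌊7496/5⌋ + ⌊7496/7⌋ − ⌊7496/10⌋ − ⌊7496/14⌋ − ⌊7496/35⌋ + ⌊7496/70⌋ = 3748 + 1499 + 1070 − 749 − 535 − 214 + 107 = 4926

4926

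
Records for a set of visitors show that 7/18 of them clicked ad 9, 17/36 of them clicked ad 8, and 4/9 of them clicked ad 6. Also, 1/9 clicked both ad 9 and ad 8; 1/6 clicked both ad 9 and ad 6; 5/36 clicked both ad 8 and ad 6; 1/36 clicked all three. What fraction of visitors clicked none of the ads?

P(at least one) = 7/18 + 17/36 + 4/9 − 1/9 − 1/6 − 5/36 + 1/36 = 11/12
P(none) = 1 − 11/12 = 1/12

1/12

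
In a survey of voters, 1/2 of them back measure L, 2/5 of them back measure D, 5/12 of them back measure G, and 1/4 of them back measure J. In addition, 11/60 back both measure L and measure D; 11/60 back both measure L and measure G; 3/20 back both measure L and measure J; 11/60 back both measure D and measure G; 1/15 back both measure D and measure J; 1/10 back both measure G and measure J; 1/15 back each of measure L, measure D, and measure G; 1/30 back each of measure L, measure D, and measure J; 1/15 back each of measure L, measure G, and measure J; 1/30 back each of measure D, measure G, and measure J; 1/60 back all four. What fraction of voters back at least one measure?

53/60

By inclusion–exclusion:
P(≥1) = 1/2 + 2/5 + 5/12 + 1/4 − 11/60 − 11/60 − 3/20 − 11/60 − 1/15 − 1/10 + 1/15 + 1/30 + 1/15 + 1/30 − 1/60 = 53/60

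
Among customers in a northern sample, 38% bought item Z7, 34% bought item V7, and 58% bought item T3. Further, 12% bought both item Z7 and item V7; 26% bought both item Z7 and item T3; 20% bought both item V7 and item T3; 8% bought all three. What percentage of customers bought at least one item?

80%

Apply inclusion-exclusion:
P(union) = 38 + 34 + 58 − 12 − 26 − 20 + 8 = 80%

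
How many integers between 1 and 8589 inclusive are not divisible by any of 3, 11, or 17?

4899

floor(8589/3) + floor(8589/11) + floor(8589/17) − floor(8589/33) − floor(8589/51) − floor(8589/187) + floor(8589/561) = 2863 + 780 + 505 − 260 − 168 − 45 + 15 = 3690
8589 − 3690 = 4899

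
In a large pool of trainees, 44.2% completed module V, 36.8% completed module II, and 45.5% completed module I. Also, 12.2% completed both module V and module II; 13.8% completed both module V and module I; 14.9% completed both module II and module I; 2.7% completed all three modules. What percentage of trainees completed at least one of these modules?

88.3%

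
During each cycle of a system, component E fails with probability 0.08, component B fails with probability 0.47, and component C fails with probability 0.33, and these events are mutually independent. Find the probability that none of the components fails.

0.326692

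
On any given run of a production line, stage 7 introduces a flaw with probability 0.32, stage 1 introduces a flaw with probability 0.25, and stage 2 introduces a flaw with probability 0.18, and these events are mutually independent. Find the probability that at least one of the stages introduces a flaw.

0.5818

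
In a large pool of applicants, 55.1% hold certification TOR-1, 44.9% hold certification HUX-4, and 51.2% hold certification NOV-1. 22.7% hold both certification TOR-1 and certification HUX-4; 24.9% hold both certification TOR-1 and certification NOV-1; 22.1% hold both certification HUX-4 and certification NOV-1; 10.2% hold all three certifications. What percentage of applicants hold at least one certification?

Inclusion–exclusion gives
P(union) = 55.1 + 44.9 + 51.2 − 22.7 − 24.9 − 22.1 + 10.2 = 91.7%

91.7%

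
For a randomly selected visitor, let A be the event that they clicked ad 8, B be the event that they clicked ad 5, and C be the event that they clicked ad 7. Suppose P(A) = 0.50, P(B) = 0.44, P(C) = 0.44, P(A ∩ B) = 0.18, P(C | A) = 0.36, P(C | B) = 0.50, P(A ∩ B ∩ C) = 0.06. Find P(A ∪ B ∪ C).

P(A ∩ C) = P(A)·P(C|A) = 0.50 × 0.36 = 0.18
P(B ∩ C) = P(B)·P(C|B) = 0.44 × 0.50 = 0.22
P(A ∪ B ∪ C) = 0.50 + 0.44 + 0.44 − 0.18 − 0.18 − 0.22 + 0.06 = 0.86

0.86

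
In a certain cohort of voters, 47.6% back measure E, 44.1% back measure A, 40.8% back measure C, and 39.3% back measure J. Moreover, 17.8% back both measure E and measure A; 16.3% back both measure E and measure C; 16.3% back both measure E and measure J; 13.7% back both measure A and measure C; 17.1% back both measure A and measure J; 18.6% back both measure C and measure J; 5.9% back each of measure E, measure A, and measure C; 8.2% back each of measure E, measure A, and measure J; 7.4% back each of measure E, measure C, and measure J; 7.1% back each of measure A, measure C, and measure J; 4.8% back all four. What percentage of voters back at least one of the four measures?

By inclusion-exclusion,
P(≥1) = 47.6 + 44.1 + 40.8 + 39.3 − 17.8 − 16.3 − 16.3 − 13.7 − 17.1 − 18.6 + 5.9 + 8.2 + 7.4 + 7.1 − 4.8 = 95.8%

95.8%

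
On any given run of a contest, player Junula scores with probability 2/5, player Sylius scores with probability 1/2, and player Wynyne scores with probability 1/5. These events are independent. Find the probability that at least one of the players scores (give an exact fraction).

19/25

P(none) = (1 − 2/5) × (1 − 1/2) × (1 − 1/5) = 3/5 × 1/2 × 4/5 = 6/25
P(at least one) = 1 − 6/25 = 19/25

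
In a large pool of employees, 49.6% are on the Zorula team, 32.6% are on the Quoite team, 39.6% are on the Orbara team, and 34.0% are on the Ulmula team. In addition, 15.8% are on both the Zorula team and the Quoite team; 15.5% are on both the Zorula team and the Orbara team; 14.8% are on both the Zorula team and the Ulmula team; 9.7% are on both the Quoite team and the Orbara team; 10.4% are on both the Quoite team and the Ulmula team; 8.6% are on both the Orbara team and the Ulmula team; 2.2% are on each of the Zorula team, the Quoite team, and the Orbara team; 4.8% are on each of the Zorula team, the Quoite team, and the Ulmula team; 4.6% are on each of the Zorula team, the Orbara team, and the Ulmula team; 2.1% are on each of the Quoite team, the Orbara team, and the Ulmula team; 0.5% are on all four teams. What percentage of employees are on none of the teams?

P(union) = 49.6 + 32.6 + 39.6 + 34.0 − 15.8 − 15.5 − 14.8 − 9.7 − 10.4 − 8.6 + 2.2 + 4.8 + 4.6 + 2.1 − 0.5 = 94.2%
P(none) = 100% − 94.2% = 5.8%

5.8%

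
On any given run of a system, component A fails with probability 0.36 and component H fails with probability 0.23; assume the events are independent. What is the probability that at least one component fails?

0.5072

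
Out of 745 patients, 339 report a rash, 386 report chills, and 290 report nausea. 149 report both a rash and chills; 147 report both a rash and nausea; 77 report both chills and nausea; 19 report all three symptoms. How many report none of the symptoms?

Apply inclusion-exclusion:
N(≥1) = 339 + 386 + 290 − 149 − 147 − 77 + 19 = 661
None: 745 − 661 = 84

84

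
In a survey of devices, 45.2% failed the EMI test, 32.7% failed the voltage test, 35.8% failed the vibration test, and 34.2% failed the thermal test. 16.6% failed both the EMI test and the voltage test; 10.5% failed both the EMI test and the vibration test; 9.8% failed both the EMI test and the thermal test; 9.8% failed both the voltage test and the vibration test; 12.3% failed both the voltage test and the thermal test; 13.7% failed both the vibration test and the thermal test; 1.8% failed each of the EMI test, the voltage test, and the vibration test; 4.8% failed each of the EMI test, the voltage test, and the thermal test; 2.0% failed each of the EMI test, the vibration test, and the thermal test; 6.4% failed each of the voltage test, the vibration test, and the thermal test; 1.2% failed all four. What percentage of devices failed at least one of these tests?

Apply inclusion-exclusion:
P(union) = 45.2 + 32.7 + 35.8 + 34.2 − 16.6 − 10.5 − 9.8 − 9.8 − 12.3 − 13.7 + 1.8 + 4.8 + 2.0 + 6.4 − 1.2 = 89.0%

89.0%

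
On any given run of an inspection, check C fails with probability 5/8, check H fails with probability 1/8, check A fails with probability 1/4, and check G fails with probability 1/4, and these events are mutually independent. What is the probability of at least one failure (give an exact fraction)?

835/1024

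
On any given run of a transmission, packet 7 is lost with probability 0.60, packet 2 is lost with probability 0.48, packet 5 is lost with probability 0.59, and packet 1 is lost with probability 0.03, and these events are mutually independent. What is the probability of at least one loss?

P(none) = (1 − 0.60) × (1 − 0.48) × (1 − 0.59) × (1 − 0.03) = 0.40 × 0.52 × 0.41 × 0.97 = 0.0827216
P(at least one) = 1 − 0.0827216 = 0.9172784

0.9172784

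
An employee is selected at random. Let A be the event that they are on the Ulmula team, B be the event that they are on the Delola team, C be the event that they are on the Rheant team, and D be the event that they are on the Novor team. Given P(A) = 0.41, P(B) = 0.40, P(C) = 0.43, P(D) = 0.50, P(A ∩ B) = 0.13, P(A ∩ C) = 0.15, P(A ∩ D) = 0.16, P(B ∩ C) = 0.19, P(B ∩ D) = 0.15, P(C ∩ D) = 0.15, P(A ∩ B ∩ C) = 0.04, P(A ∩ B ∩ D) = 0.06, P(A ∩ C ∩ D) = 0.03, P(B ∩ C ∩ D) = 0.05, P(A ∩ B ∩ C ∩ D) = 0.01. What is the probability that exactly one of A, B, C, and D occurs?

P(exactly one) = 0.41 + 0.40 + 0.43 + 0.50 − 2·0.13 − 2·0.15 − 2·0.16 − 2·0.19 − 2·0.15 − 2·0.15 + 3·0.04 + 3·0.06 + 3·0.03 + 3·0.05 − 4·0.01 = 0.38

0.38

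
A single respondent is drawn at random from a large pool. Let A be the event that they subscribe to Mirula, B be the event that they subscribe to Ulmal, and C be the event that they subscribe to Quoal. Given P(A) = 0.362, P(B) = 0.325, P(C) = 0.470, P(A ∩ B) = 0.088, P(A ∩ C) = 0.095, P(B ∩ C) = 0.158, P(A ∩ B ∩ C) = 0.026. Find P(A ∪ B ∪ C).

0.842

P(A ∪ B ∪ C) = 0.362 + 0.325 + 0.470 − 0.088 − 0.095 − 0.158 + 0.026 = 0.842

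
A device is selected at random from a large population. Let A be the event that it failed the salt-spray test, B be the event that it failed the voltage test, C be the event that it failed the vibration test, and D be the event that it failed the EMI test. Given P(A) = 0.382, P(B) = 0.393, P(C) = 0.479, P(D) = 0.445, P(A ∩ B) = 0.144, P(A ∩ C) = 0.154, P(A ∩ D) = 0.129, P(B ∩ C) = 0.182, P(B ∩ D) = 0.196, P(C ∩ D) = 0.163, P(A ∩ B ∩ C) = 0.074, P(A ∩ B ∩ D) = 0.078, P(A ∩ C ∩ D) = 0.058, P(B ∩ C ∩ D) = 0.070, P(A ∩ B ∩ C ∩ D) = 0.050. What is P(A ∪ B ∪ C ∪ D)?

0.961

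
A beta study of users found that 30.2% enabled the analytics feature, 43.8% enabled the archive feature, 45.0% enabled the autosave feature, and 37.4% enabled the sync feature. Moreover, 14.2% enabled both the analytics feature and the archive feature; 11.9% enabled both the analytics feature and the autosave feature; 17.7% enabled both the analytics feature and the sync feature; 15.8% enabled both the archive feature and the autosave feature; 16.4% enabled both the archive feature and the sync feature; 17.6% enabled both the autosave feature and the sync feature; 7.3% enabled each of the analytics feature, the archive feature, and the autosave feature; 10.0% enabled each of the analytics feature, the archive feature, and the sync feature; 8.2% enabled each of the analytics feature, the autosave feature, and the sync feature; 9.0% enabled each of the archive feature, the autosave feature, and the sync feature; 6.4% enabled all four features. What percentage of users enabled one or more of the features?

90.9%

P(≥1) = 30.2 + 43.8 + 45.0 + 37.4 − 14.2 − 11.9 − 17.7 − 15.8 − 16.4 − 17.6 + 7.3 + 10.0 + 8.2 + 9.0 − 6.4 = 90.9%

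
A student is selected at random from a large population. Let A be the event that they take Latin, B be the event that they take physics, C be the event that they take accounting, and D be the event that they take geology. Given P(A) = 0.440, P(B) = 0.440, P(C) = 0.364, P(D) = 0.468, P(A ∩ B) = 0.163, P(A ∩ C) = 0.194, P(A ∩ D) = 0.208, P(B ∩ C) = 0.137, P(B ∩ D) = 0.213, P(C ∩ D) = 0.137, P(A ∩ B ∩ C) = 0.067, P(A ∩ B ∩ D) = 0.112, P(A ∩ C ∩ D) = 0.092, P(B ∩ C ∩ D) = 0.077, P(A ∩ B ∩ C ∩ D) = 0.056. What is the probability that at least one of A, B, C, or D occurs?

0.952

Using inclusion–exclusion:
P(A ∪ B ∪ C ∪ D) = 0.440 + 0.440 + 0.364 + 0.468 − 0.163 − 0.194 − 0.208 − 0.137 − 0.213 − 0.137 + 0.067 + 0.112 + 0.092 + 0.077 − 0.056 = 0.952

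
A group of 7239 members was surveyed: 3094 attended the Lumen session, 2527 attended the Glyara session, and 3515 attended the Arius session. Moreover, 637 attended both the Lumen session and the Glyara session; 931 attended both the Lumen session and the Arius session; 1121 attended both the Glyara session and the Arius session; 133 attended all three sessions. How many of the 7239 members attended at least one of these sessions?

6580

N(≥1) = 3094 + 2527 + 3515 − 637 − 931 − 1121 + 133 = 6580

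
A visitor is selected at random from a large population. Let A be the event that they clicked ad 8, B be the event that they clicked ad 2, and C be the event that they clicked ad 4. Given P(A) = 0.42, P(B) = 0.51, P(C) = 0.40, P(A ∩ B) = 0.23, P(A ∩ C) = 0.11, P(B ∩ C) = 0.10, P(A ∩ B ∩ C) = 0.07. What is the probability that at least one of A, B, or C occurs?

0.96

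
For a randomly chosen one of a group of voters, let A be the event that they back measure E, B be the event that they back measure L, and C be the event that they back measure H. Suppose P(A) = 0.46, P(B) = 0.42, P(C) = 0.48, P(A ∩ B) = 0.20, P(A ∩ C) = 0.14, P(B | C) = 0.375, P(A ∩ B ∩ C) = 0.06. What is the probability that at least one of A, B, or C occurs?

P(B ∩ C) = P(C)·P(B|C) = 0.48 × 0.375 = 0.18
P(A ∪ B ∪ C) = 0.46 + 0.42 + 0.48 − 0.20 − 0.14 − 0.18 + 0.06 = 0.90

0.90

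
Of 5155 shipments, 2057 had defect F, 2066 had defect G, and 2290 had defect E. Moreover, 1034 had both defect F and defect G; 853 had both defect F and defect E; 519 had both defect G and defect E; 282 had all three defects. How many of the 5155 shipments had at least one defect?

4289

By inclusion–exclusion:
N(≥1) = 2057 + 2066 + 2290 − 1034 − 853 − 519 + 282 = 4289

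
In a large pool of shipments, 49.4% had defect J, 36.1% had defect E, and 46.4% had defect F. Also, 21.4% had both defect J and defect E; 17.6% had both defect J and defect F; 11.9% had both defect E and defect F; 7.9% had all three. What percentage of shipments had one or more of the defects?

88.9%

P(at least one) = 49.4 + 36.1 + 46.4 − 21.4 − 17.6 − 11.9 + 7.9 = 88.9%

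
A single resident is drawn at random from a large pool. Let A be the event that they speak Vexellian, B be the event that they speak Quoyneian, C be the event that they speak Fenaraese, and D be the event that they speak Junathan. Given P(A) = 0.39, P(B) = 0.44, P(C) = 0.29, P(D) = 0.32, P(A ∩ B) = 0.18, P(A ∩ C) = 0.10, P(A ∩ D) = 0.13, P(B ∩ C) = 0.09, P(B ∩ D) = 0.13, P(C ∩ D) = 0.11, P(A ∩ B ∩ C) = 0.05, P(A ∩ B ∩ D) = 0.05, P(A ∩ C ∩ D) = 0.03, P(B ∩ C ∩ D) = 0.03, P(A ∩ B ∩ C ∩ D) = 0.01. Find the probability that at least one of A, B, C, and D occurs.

0.85

P(A ∪ B ∪ C ∪ D) = 0.39 + 0.44 + 0.29 + 0.32 − 0.18 − 0.10 − 0.13 − 0.09 − 0.13 − 0.11 + 0.05 + 0.05 + 0.03 + 0.03 − 0.01 = 0.85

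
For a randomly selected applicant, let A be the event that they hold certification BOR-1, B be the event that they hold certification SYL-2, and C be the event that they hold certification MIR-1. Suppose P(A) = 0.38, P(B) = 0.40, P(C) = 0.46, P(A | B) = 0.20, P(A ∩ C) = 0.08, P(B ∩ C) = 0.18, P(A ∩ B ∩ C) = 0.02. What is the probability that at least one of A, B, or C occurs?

P(A ∩ B) = P(B)·P(A|B) = 0.40 × 0.20 = 0.08
Inclusion–exclusion gives
P(A ∪ B ∪ C) = 0.38 + 0.40 + 0.46 − 0.08 − 0.08 − 0.18 + 0.02 = 0.92

0.92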